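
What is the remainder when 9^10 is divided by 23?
By repeated squaring mod 23: 9^{1}≡9, 9^{2}≡12, 9^{4}≡6, 9^{8}≡13. Then 9^{10} = 9^{8+2} ≡ 13 × 12 ≡ 18 mod 23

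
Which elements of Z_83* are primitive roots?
There are φ(82) = 40 primitive roots mod 83: {2, 5, 6, 8, 13, 14, 15, 18, 19, 20, 22, 24, 32, 34, 35, 39, 42, 43, 45, 46, 47, 50, 52, 53, 54, 55, 56, 57, 58, 60, 62, 66, 67, 71, 72, 73, 74, 76, 79, 80}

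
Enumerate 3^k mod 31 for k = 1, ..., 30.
3^1, 3^2, ..., 3^{30} mod 31: [3, 9, 27, 19, 26, 16, 17, 20, 29, 25, 13, 8, 24, 10, 30, 28, 22, 4, 12, 5, 15, 14, 11, 2, 6, 18, 23, 7, 21, 1]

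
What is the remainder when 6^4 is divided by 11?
6^{4} = 1296 ≡ 9 mod 11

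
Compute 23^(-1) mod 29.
Since 29 is prime, by Fermat 23^(-1) ≡ 23^{27} ≡ 24 mod 29. Verify: 23 × 24 = 552 ≡ 1 mod 29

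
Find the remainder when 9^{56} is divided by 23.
By Fermat: 9^{22} ≡ 1 (mod 23). 56 = 2×22 + 12. So 9^{56} ≡ 9^{12} ≡ 9 (mod 23)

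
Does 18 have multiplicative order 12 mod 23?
Powers of 18 mod 23: 18^1≡18, 18^2≡2, 18^3≡13, 18^4≡4, 18^5≡3, 18^6≡8, 18^7≡6, 18^8≡16, 18^9≡12, 18^10≡9, 18^11≡1. Already 18^11≡1, so the order is 11 < 12. No, the actual order is 11.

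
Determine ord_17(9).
Powers of 9 mod 17: 9^1≡9, 9^2≡13, 9^3≡15, 9^4≡16, 9^5≡8, 9^6≡4, 9^7≡2, 9^8≡1. So the order of 9 is 8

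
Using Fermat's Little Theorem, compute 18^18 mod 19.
By Fermat's Little Theorem, 18^{18} ≡ 1 mod 19 since 19 is prime and gcd(18, 19) = 1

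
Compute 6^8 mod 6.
By repeated squaring (mod 6): 6^{1}≡0, 6^{2}≡0, 6^{4}≡0, 6^{8}≡0. So 6^{8} ≡ 0 (mod 6)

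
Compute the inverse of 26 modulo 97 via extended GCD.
Extended GCD: 26(-41) + 97(11) = 1. So 26^(-1) ≡ -41 ≡ 56 (mod 97). Verify: 26 × 56 = 1456 ≡ 1 (mod 97)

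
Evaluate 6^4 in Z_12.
6^{4} = 1296 ≡ 0 (mod 12)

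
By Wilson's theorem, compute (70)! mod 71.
By Wilson's theorem, (70)! ≡ -1 ≡ 70 mod 71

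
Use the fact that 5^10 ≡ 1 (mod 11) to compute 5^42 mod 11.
By Fermat: 5^{10} ≡ 1 (mod 11). 42 = 4×10 + 2. So 5^{42} ≡ 5^{2} ≡ 3 (mod 11)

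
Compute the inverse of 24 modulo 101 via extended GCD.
Extended GCD: 24(-21) + 101(5) = 1. So 24^(-1) ≡ -21 ≡ 80 mod 101. Verify: 24 × 80 = 1920 ≡ 1 mod 101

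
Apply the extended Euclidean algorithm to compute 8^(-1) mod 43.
Extended GCD: 8(-16) + 43(3) = 1. So 8^(-1) ≡ -16 ≡ 27 mod 43. Verify: 8 × 27 = 216 ≡ 1 mod 43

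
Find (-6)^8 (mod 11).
By repeated squaring (mod 11): (-6)^{1}≡5, (-6)^{2}≡3, (-6)^{4}≡9, (-6)^{8}≡4. So (-6)^{8} ≡ 4 (mod 11)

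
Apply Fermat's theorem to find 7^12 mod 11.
By Fermat: 7^{10} ≡ 1 mod 11. So 7^{12} = 7^{10} · 7^{2} ≡ 7^{2} ≡ 5 mod 11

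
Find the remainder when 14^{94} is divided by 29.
By Fermat: 14^{28} ≡ 1 mod 29. 94 = 3×28 + 10. So 14^{94} ≡ 14^{10} ≡ 13 mod 29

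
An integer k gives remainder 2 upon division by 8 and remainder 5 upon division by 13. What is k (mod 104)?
M = 8 × 13 = 104. M₁ = 13, y₁ ≡ 5 (mod 8). M₂ = 8, y₂ ≡ 5 (mod 13). k = 2×13×5 + 5×8×5 ≡ 18 (mod 104)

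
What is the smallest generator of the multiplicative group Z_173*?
g = 2. For each prime q|172: 2^{86}≡172, 2^{4}≡16, none ≡ 1, so ord_173(2) = 172 and 2 is a primitive root.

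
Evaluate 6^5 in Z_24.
By repeated squaring mod 24: 6^{1}≡6, 6^{2}≡12, 6^{4}≡0. Then 6^{5} = 6^{4+1} ≡ 0 × 6 ≡ 0 mod 24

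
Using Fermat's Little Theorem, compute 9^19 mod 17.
By Fermat: 9^{16} ≡ 1 (mod 17). So 9^{19} = 9^{16} · 9^{3} ≡ 9^{3} ≡ 15 (mod 17)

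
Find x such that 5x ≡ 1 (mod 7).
Since 7 is prime, by Fermat 5^(-1) ≡ 5^{5} ≡ 3 (mod 7). Verify: 5 × 3 = 15 ≡ 1 (mod 7)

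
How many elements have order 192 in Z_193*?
There are φ(193-1) = φ(192) = 64 primitive roots modulo 193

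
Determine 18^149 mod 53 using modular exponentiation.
Using Fermat: 18^{52} ≡ 1 (mod 53). 149 ≡ 45 (mod 52). So 18^{149} ≡ 18^{45} ≡ 14 (mod 53)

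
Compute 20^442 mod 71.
Using Fermat: 20^{70} ≡ 1 mod 71. 442 ≡ 22 mod 70. So 20^{442} ≡ 20^{22} ≡ 20 mod 71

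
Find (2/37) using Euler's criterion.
(2/37) = 2^{18} mod 37 = -1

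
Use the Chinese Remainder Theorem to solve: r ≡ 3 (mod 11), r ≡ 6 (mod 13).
M = 11 × 13 = 143. M₁ = 13, y₁ ≡ 6 (mod 11). M₂ = 11, y₂ ≡ 6 (mod 13). r = 3×13×6 + 6×11×6 ≡ 58 (mod 143)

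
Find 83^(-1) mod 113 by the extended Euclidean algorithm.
Extended GCD: 83(-49) + 113(36) = 1. So 83^(-1) ≡ -49 ≡ 64 mod 113. Verify: 83 × 64 = 5312 ≡ 1 mod 113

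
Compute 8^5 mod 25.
By repeated squaring mod 25: 8^{1}≡8, 8^{2}≡14, 8^{4}≡21. Then 8^{5} = 8^{4+1} ≡ 21 × 8 ≡ 18 mod 25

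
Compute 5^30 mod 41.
By repeated squaring (mod 41): 5^{1}≡5, 5^{2}≡25, 5^{4}≡10, 5^{8}≡18, 5^{16}≡37. Then 5^{30} = 5^{16+8+4+2} ≡ 37 × 18 × 10 × 25 ≡ 40 (mod 41)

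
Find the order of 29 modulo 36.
Powers of 29 mod 36: 29^1≡29, 29^2≡13, 29^3≡17, 29^4≡25, 29^5≡5, 29^6≡1. Order = 6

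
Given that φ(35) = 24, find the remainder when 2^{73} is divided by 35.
By Euler: 2^{24} ≡ 1 (mod 35) since gcd(2, 35) = 1. 73 = 3×24 + 1. So 2^{73} ≡ 2^{1} ≡ 2 (mod 35)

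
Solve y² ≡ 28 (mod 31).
The square roots of 28 mod 31 are 20 and 11. Verify: 20² = 400 ≡ 28 (mod 31)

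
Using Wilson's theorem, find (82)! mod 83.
By Wilson's theorem, (82)! ≡ -1 ≡ 82 (mod 83)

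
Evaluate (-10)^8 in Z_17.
By repeated squaring (mod 17): (-10)^{1}≡7, (-10)^{2}≡15, (-10)^{4}≡4, (-10)^{8}≡16. So (-10)^{8} ≡ 16 (mod 17)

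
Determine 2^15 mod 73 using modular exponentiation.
By repeated squaring (mod 73): 2^{1}≡2, 2^{2}≡4, 2^{4}≡16, 2^{8}≡37. Then 2^{15} = 2^{8+4+2+1} ≡ 37 × 16 × 4 × 2 ≡ 64 (mod 73)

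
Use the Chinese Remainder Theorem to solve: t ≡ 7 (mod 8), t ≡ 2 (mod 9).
M = 8 × 9 = 72. M₁ = 9, y₁ ≡ 1 (mod 8). M₂ = 8, y₂ ≡ 8 (mod 9). t = 7×9×1 + 2×8×8 ≡ 47 (mod 72)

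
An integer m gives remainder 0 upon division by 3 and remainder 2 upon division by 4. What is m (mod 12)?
M = 3 × 4 = 12. M₁ = 4, y₁ ≡ 1 (mod 3). M₂ = 3, y₂ ≡ 3 (mod 4). m = 0×4×1 + 2×3×3 ≡ 6 (mod 12)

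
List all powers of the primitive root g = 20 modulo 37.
20^1, 20^2, ..., 20^{36} mod 37: [20, 30, 8, 12, 18, 27, 22, 33, 31, 28, 5, 26, 2, 3, 23, 16, 24, 36, 17, 7, 29, 25, 19, 10, 15, 4, 6, 9, 32, 11, 35, 34, 14, 21, 13, 1]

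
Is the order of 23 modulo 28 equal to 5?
Powers of 23 mod 28: 23^1≡23, 23^2≡25, 23^3≡15, 23^4≡9, 23^5≡11, 23^6≡1. 23^5≡11≢1, so ord ≠ 5. No, the actual order is 6.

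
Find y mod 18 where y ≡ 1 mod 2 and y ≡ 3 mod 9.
M = 2 × 9 = 18. M₁ = 9, y₁ ≡ 1 mod 2. M₂ = 2, y₂ ≡ 5 mod 9. y = 1×9×1 + 3×2×5 ≡ 3 mod 18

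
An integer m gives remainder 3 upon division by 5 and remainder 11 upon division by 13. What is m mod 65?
M = 5 × 13 = 65. M₁ = 13, y₁ ≡ 2 mod 5. M₂ = 5, y₂ ≡ 8 mod 13. m = 3×13×2 + 11×5×8 ≡ 63 mod 65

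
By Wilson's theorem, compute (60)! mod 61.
By Wilson's theorem, (60)! ≡ -1 ≡ 60 mod 61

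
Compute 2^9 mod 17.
By repeated squaring mod 17: 2^{1}≡2, 2^{2}≡4, 2^{4}≡16, 2^{8}≡1. Then 2^{9} = 2^{8+1} ≡ 1 × 2 ≡ 2 mod 17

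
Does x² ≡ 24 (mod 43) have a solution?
By Euler's criterion: 24^{21} ≡ 1 (mod 43). Since this equals 1, 24 is a QR.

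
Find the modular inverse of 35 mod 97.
Since 97 is prime, by Fermat 35^(-1) ≡ 35^{95} ≡ 61 mod 97. Verify: 35 × 61 = 2135 ≡ 1 mod 97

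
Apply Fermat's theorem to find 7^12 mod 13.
By Fermat's Little Theorem, 7^{12} ≡ 1 mod 13 since 13 is prime and gcd(7, 13) = 1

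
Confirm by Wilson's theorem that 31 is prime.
(30)! mod 31 = 30. Since this equals -1 mod 31, Wilson confirms 31 is prime.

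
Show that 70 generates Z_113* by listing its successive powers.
70^1, 70^2, ..., 70^{112} mod 113: [70, 41, 45, 99, 37, 104, 48, 83, 47, 13, 6, 81, 20, 44, 29, 109, 59, 62, 46, 56, 78, 36, 34, 7, 38, 61, 89, 15, 33, 50, 110, 16, 103, 91, 42, 2, 27, 82, 90, 85, 74, 95, 96, 53, 94, 26, 12, 49, 40, 88, 58, 105, 5, 11, 92, 112, 43, 72, 68, 14, 76, 9, 65, 30, 66, 100, 107, 32, 93, 69, 84, 4, 54, 51, 67, 57, 35, 77, 79, 106, 75, 52, 24, 98, 80, 63, 3, 97, 10, 22, 71, 111, 86, 31, 23, 28, 39, 18, 17, 60, 19, 87, 101, 64, 73, 25, 55, 8, 108, 102, 21, 1]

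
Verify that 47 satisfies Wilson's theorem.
(46)! mod 47 = 46. Since this equals -1 mod 47, Wilson confirms 47 is prime.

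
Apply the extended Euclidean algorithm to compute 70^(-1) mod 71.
Extended GCD: 70(-1) + 71(1) = 1. So 70^(-1) ≡ -1 ≡ 70 (mod 71). Verify: 70 × 70 = 4900 ≡ 1 (mod 71)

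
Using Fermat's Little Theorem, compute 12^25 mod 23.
By Fermat: 12^{22} ≡ 1 (mod 23). So 12^{25} = 12^{22} · 12^{3} ≡ 12^{3} ≡ 3 (mod 23)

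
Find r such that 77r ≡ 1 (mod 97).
Since 97 is prime, by Fermat 77^(-1) ≡ 77^{95} ≡ 63 (mod 97). Verify: 77 × 63 = 4851 ≡ 1 (mod 97)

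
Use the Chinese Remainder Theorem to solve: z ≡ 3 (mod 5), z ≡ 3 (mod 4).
M = 5 × 4 = 20. M₁ = 4, y₁ ≡ 4 (mod 5). M₂ = 5, y₂ ≡ 1 (mod 4). z = 3×4×4 + 3×5×1 ≡ 3 (mod 20)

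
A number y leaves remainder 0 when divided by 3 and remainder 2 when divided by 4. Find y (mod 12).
M = 3 × 4 = 12. M₁ = 4, y₁ ≡ 1 (mod 3). M₂ = 3, y₂ ≡ 3 (mod 4). y = 0×4×1 + 2×3×3 ≡ 6 (mod 12)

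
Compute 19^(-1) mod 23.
Since 23 is prime, by Fermat 19^(-1) ≡ 19^{21} ≡ 17 mod 23. Verify: 19 × 17 = 323 ≡ 1 mod 23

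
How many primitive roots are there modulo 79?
Number of primitive roots mod 79 = φ(p-1) = φ(78) = 24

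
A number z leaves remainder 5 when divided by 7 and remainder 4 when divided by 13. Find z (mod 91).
M = 7 × 13 = 91. M₁ = 13, y₁ ≡ 6 (mod 7). M₂ = 7, y₂ ≡ 2 (mod 13). z = 5×13×6 + 4×7×2 ≡ 82 (mod 91)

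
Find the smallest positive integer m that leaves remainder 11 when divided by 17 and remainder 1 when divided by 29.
M = 17 × 29 = 493. M₁ = 29, y₁ ≡ 10 (mod 17). M₂ = 17, y₂ ≡ 12 (mod 29). m = 11×29×10 + 1×17×12 ≡ 436 (mod 493)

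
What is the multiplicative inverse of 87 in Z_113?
Since 113 is prime, by Fermat 87^(-1) ≡ 87^{111} ≡ 13 mod 113. Verify: 87 × 13 = 1131 ≡ 1 mod 113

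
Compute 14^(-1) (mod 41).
Since 41 is prime, by Fermat 14^(-1) ≡ 14^{39} ≡ 3 (mod 41). Verify: 14 × 3 = 42 ≡ 1 (mod 41)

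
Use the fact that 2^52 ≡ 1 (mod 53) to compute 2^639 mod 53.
By Fermat: 2^{52} ≡ 1 (mod 53). 639 ≡ 15 (mod 52). So 2^{639} ≡ 2^{15} ≡ 14 (mod 53)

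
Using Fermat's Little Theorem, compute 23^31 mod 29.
By Fermat: 23^{28} ≡ 1 mod 29. So 23^{31} = 23^{28} · 23^{3} ≡ 23^{3} ≡ 16 mod 29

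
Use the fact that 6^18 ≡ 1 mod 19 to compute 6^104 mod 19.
By Fermat: 6^{18} ≡ 1 mod 19. 104 = 5×18 + 14. So 6^{104} ≡ 6^{14} ≡ 5 mod 19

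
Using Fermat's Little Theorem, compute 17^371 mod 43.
By Fermat: 17^{42} ≡ 1 (mod 43). 371 ≡ 35 (mod 42). So 17^{371} ≡ 17^{35} ≡ 6 (mod 43)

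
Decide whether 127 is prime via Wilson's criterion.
(126)! mod 127 = 126. Since 126 ≡ -1 (mod 127), 127 is prime.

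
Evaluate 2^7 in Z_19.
By repeated squaring mod 19: 2^{1}≡2, 2^{2}≡4, 2^{4}≡16. Then 2^{7} = 2^{4+2+1} ≡ 16 × 4 × 2 ≡ 14 mod 19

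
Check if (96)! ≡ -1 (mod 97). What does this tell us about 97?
(96)! mod 97 = 96. Since this equals -1 (mod 97), Wilson confirms 97 is prime.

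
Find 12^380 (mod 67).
Using Fermat: 12^{66} ≡ 1 (mod 67). 380 ≡ 50 (mod 66). So 12^{380} ≡ 12^{50} ≡ 16 (mod 67)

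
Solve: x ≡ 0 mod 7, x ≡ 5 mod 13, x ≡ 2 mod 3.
M = 7 × 13 × 3 = 273. M₁ = 39, y₁ ≡ 2 mod 7. M₂ = 21, y₂ ≡ 5 mod 13. M₃ = 91, y₃ ≡ 1 mod 3. x = 0×39×2 + 5×21×5 + 2×91×1 ≡ 161 mod 273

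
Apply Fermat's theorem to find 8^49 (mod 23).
By Fermat: 8^{22} ≡ 1 (mod 23). 49 = 2×22 + 5. So 8^{49} ≡ 8^{5} ≡ 16 (mod 23)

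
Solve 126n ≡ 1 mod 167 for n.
Since 167 is prime, by Fermat 126^(-1) ≡ 126^{165} ≡ 57 mod 167. Verify: 126 × 57 = 7182 ≡ 1 mod 167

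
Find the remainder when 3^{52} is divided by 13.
By Fermat: 3^{12} ≡ 1 (mod 13). 52 = 4×12 + 4. So 3^{52} ≡ 3^{4} ≡ 3 (mod 13)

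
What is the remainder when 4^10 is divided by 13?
By repeated squaring (mod 13): 4^{1}≡4, 4^{2}≡3, 4^{4}≡9, 4^{8}≡3. Then 4^{10} = 4^{8+2} ≡ 3 × 3 ≡ 9 (mod 13)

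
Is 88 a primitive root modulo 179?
88^{89} ≡ 1 (mod 179) and 89 < 178, so ord_179(88) = 89 ≠ 178 and 88 is not a primitive root.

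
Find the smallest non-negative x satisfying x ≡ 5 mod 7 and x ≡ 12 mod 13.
M = 7 × 13 = 91. M₁ = 13, y₁ ≡ 6 mod 7. M₂ = 7, y₂ ≡ 2 mod 13. x = 5×13×6 + 12×7×2 ≡ 12 mod 91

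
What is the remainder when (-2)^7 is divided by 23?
By repeated squaring mod 23: (-2)^{1}≡21, (-2)^{2}≡4, (-2)^{4}≡16. Then (-2)^{7} = (-2)^{4+2+1} ≡ 16 × 4 × 21 ≡ 10 mod 23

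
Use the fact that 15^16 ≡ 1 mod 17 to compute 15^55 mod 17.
By Fermat: 15^{16} ≡ 1 mod 17. 55 = 3×16 + 7. So 15^{55} ≡ 15^{7} ≡ 8 mod 17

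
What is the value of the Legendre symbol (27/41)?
(27/41) = 27^{20} mod 41 = -1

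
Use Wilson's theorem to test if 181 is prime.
(180)! mod 181 = 180. Since 180 ≡ -1 (mod 181), 181 is prime.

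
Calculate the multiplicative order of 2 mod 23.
Powers of 2 mod 23: 2^1≡2, 2^2≡4, 2^3≡8, 2^4≡16, 2^5≡9, 2^6≡18, 2^7≡13, 2^8≡3, 2^9≡6, 2^10≡12, 2^11≡1. Order = 11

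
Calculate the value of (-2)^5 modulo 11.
By repeated squaring (mod 11): (-2)^{1}≡9, (-2)^{2}≡4, (-2)^{4}≡5. Then (-2)^{5} = (-2)^{4+1} ≡ 5 × 9 ≡ 1 (mod 11)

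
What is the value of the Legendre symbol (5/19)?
(5/19) = 5^{9} mod 19 = 1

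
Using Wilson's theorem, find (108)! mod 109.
By Wilson's theorem, (108)! ≡ -1 ≡ 108 mod 109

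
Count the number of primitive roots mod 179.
Number of primitive roots mod 179 = φ(p-1) = φ(178) = 88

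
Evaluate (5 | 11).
(5/11) = 5^{5} mod 11 = 1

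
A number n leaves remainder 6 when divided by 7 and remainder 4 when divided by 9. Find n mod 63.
M = 7 × 9 = 63. M₁ = 9, y₁ ≡ 4 mod 7. M₂ = 7, y₂ ≡ 4 mod 9. n = 6×9×4 + 4×7×4 ≡ 13 mod 63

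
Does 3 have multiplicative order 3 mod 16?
Powers of 3 mod 16: 3^1≡3, 3^2≡9, 3^3≡11, 3^4≡1. 3^3≡11≢1, so ord ≠ 3. No, the actual order is 4.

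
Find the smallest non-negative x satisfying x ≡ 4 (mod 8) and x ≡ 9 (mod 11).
M = 8 × 11 = 88. M₁ = 11, y₁ ≡ 3 (mod 8). M₂ = 8, y₂ ≡ 7 (mod 11). x = 4×11×3 + 9×8×7 ≡ 20 (mod 88)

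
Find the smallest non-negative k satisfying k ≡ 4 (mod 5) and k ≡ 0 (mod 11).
M = 5 × 11 = 55. M₁ = 11, y₁ ≡ 1 (mod 5). M₂ = 5, y₂ ≡ 9 (mod 11). k = 4×11×1 + 0×5×9 ≡ 44 (mod 55)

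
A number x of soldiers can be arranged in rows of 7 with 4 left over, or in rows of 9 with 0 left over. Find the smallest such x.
M = 7 × 9 = 63. M₁ = 9, y₁ ≡ 4 (mod 7). M₂ = 7, y₂ ≡ 4 (mod 9). x = 4×9×4 + 0×7×4 ≡ 18 (mod 63)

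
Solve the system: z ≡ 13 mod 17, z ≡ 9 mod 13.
M = 17 × 13 = 221. M₁ = 13, y₁ ≡ 4 mod 17. M₂ = 17, y₂ ≡ 10 mod 13. z = 13×13×4 + 9×17×10 ≡ 217 mod 221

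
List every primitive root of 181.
There are φ(180) = 48 primitive roots mod 181: {2, 10, 18, 21, 23, 24, 28, 41, 47, 50, 53, 54, 57, 58, 63, 66, 69, 76, 77, 78, 83, 84, 85, 90, 91, 96, 97, 98, 103, 104, 105, 112, 115, 118, 123, 124, 127, 128, 131, 134, 140, 153, 157, 158, 160, 163, 171, 179}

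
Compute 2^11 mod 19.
By repeated squaring mod 19: 2^{1}≡2, 2^{2}≡4, 2^{4}≡16, 2^{8}≡9. Then 2^{11} = 2^{8+2+1} ≡ 9 × 4 × 2 ≡ 15 mod 19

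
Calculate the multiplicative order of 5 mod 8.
Powers of 5 mod 8: 5^1≡5, 5^2≡1. Order = 2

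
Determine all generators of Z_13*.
There are φ(12) = 4 primitive roots mod 13: {2, 6, 7, 11}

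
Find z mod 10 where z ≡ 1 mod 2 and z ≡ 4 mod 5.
M = 2 × 5 = 10. M₁ = 5, y₁ ≡ 1 mod 2. M₂ = 2, y₂ ≡ 3 mod 5. z = 1×5×1 + 4×2×3 ≡ 9 mod 10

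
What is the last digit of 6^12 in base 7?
Using Fermat: 6^{6} ≡ 1 mod 7. 12 ≡ 0 mod 6. So 6^{12} ≡ 6^{0} ≡ 1 mod 7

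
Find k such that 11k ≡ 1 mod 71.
Since 71 is prime, by Fermat 11^(-1) ≡ 11^{69} ≡ 13 mod 71. Verify: 11 × 13 = 143 ≡ 1 mod 71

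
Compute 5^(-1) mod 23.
Since 23 is prime, by Fermat 5^(-1) ≡ 5^{21} ≡ 14 mod 23. Verify: 5 × 14 = 70 ≡ 1 mod 23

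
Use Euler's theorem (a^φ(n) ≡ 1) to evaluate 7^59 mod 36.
By Euler: 7^{12} ≡ 1 mod 36 since gcd(7, 36) = 1. 59 = 4×12 + 11. So 7^{59} ≡ 7^{11} ≡ 31 mod 36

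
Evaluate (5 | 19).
(5/19) = 5^{9} mod 19 = 1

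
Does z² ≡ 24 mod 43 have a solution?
By Euler's criterion: 24^{21} ≡ 1 mod 43. Since this equals 1, 24 is a QR.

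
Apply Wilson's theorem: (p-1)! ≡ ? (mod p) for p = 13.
By Wilson's theorem, (12)! ≡ -1 ≡ 12 (mod 13)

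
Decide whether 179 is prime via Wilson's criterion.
(178)! mod 179 = 178. Since 178 ≡ -1 (mod 179), 179 is prime.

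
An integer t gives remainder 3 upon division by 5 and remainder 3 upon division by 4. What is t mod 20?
M = 5 × 4 = 20. M₁ = 4, y₁ ≡ 4 mod 5. M₂ = 5, y₂ ≡ 1 mod 4. t = 3×4×4 + 3×5×1 ≡ 3 mod 20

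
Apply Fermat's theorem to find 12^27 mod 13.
By Fermat: 12^{12} ≡ 1 mod 13. 27 = 2×12 + 3. So 12^{27} ≡ 12^{3} ≡ 12 mod 13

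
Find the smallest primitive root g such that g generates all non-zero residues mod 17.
g = 3. For each prime q|16: 3^{8}≡16, none ≡ 1, so ord_17(3) = 16 and 3 is a primitive root.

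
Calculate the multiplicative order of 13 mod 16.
Powers of 13 mod 16: 13^1≡13, 13^2≡9, 13^3≡5, 13^4≡1. ord_16(13) = 4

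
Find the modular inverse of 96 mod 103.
Since 103 is prime, by Fermat 96^(-1) ≡ 96^{101} ≡ 44 mod 103. Verify: 96 × 44 = 4224 ≡ 1 mod 103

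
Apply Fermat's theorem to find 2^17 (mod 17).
By Fermat: 2^{16} ≡ 1 (mod 17). So 2^{17} = 2^{16} · 2^{1} ≡ 2^{1} ≡ 2 (mod 17)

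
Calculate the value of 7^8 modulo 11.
By repeated squaring (mod 11): 7^{1}≡7, 7^{2}≡5, 7^{4}≡3, 7^{8}≡9. So 7^{8} ≡ 9 (mod 11)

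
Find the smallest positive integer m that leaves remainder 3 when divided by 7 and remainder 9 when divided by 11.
M = 7 × 11 = 77. M₁ = 11, y₁ ≡ 2 mod 7. M₂ = 7, y₂ ≡ 8 mod 11. m = 3×11×2 + 9×7×8 ≡ 31 mod 77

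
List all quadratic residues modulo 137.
Squares in Z_137*: {1, 2, 4, 7, 8, 9, 11, 14, 15, 16, 17, 18, 19, 22, 25, 28, 30, 32, 34, 36, 37, 38, 39, 44, 49, 50, 56, 59, 60, 61, 63, 64, 65, 68, 69, 72, 73, 74, 76, 77, 78, 81, 87, 88, 93, 98, 99, 100, 101, 103, 105, 107, 109, 112, 115, 118, 119, 120, 121, 122, 123, 126, 128, 129, 130, 133, 135, 136}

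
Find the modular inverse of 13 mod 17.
Since 17 is prime, by Fermat 13^(-1) ≡ 13^{15} ≡ 4 (mod 17). Verify: 13 × 4 = 52 ≡ 1 (mod 17)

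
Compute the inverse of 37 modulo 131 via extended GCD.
Extended GCD: 37(-46) + 131(13) = 1. So 37^(-1) ≡ -46 ≡ 85 (mod 131). Verify: 37 × 85 = 3145 ≡ 1 (mod 131)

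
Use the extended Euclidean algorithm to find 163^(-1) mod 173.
Extended GCD: 163(-52) + 173(49) = 1. So 163^(-1) ≡ -52 ≡ 121 (mod 173). Verify: 163 × 121 = 19723 ≡ 1 (mod 173)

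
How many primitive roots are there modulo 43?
There are φ(43-1) = φ(42) = 12 primitive roots modulo 43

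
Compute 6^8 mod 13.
By repeated squaring mod 13: 6^{1}≡6, 6^{2}≡10, 6^{4}≡9, 6^{8}≡3. So 6^{8} ≡ 3 mod 13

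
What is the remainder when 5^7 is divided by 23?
By repeated squaring mod 23: 5^{1}≡5, 5^{2}≡2, 5^{4}≡4. Then 5^{7} = 5^{4+2+1} ≡ 4 × 2 × 5 ≡ 17 mod 23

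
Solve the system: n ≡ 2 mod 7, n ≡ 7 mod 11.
M = 7 × 11 = 77. M₁ = 11, y₁ ≡ 2 mod 7. M₂ = 7, y₂ ≡ 8 mod 11. n = 2×11×2 + 7×7×8 ≡ 51 mod 77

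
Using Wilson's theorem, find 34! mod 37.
(36)! = (34)! × (35) × (36) ≡ -1 (mod 37). So (34)! ≡ -1 × [(36)(35)]^(-1) ≡ 18 (mod 37)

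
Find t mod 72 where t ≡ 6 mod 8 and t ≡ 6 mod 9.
M = 8 × 9 = 72. M₁ = 9, y₁ ≡ 1 mod 8. M₂ = 8, y₂ ≡ 8 mod 9. t = 6×9×1 + 6×8×8 ≡ 6 mod 72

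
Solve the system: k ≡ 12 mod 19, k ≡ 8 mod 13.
M = 19 × 13 = 247. M₁ = 13, y₁ ≡ 3 mod 19. M₂ = 19, y₂ ≡ 11 mod 13. k = 12×13×3 + 8×19×11 ≡ 164 mod 247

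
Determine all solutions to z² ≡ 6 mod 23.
The square roots of 6 mod 23 are 12 and 11. Verify: 12² = 144 ≡ 6 mod 23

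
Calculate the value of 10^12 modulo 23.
By repeated squaring (mod 23): 10^{1}≡10, 10^{2}≡8, 10^{4}≡18, 10^{8}≡2. Then 10^{12} = 10^{8+4} ≡ 2 × 18 ≡ 13 (mod 23)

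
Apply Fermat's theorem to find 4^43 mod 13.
By Fermat: 4^{12} ≡ 1 mod 13. 43 = 3×12 + 7. So 4^{43} ≡ 4^{7} ≡ 4 mod 13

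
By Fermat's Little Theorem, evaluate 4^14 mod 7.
By Fermat: 4^{6} ≡ 1 (mod 7). 14 = 2×6 + 2. So 4^{14} ≡ 4^{2} ≡ 2 (mod 7)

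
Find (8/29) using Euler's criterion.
(8/29) = 8^{14} mod 29 = -1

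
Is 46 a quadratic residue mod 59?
By Euler's criterion: 46^{29} ≡ 1 (mod 59). Since this equals 1, 46 is a QR.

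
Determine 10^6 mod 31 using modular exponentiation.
By repeated squaring mod 31: 10^{1}≡10, 10^{2}≡7, 10^{4}≡18. Then 10^{6} = 10^{4+2} ≡ 18 × 7 ≡ 2 mod 31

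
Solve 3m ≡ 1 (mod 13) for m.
Since 13 is prime, by Fermat 3^(-1) ≡ 3^{11} ≡ 9 (mod 13). Verify: 3 × 9 = 27 ≡ 1 (mod 13)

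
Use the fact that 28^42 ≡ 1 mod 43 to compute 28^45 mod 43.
By Fermat: 28^{42} ≡ 1 mod 43. So 28^{45} = 28^{42} · 28^{3} ≡ 28^{3} ≡ 22 mod 43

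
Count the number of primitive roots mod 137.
A prime p has φ(p-1) primitive roots; here φ(136) = 64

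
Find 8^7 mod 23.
By repeated squaring mod 23: 8^{1}≡8, 8^{2}≡18, 8^{4}≡2. Then 8^{7} = 8^{4+2+1} ≡ 2 × 18 × 8 ≡ 12 mod 23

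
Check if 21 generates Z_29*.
ord_29(21) divides 28. For each prime q|28: 21^{14}≡28, 21^{4}≡7, none ≡ 1. So 21 has order 28 and is a primitive root mod 29.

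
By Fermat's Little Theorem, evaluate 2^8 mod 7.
By Fermat: 2^{6} ≡ 1 (mod 7). So 2^{8} = 2^{6} · 2^{2} ≡ 2^{2} ≡ 4 (mod 7)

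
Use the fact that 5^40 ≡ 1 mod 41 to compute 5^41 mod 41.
By Fermat: 5^{40} ≡ 1 mod 41. So 5^{41} = 5^{40} · 5^{1} ≡ 5^{1} ≡ 5 mod 41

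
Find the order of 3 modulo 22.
Powers of 3 mod 22: 3^1≡3, 3^2≡9, 3^3≡5, 3^4≡15, 3^5≡1. So the order of 3 is 5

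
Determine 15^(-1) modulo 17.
Since 17 is prime, by Fermat 15^(-1) ≡ 15^{15} ≡ 8 mod 17. Verify: 15 × 8 = 120 ≡ 1 mod 17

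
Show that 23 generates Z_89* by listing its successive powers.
23^1, 23^2, ..., 23^{88} mod 89: [23, 84, 63, 25, 41, 53, 62, 2, 46, 79, 37, 50, 82, 17, 35, 4, 3, 69, 74, 11, 75, 34, 70, 8, 6, 49, 59, 22, 61, 68, 51, 16, 12, 9, 29, 44, 33, 47, 13, 32, 24, 18, 58, 88, 66, 5, 26, 64, 48, 36, 27, 87, 43, 10, 52, 39, 7, 72, 54, 85, 86, 20, 15, 78, 14, 55, 19, 81, 83, 40, 30, 67, 28, 21, 38, 73, 77, 80, 60, 45, 56, 42, 76, 57, 65, 71, 31, 1]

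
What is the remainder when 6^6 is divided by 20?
By repeated squaring (mod 20): 6^{1}≡6, 6^{2}≡16, 6^{4}≡16. Then 6^{6} = 6^{4+2} ≡ 16 × 16 ≡ 16 (mod 20)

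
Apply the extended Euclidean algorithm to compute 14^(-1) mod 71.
Extended GCD: 14(-5) + 71(1) = 1. So 14^(-1) ≡ -5 ≡ 66 (mod 71). Verify: 14 × 66 = 924 ≡ 1 (mod 71)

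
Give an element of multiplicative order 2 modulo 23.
22 has order 2 mod 23 since 22^{2} ≡ 1 mod 23 and no smaller power works.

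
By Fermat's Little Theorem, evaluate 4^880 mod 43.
By Fermat: 4^{42} ≡ 1 (mod 43). 880 ≡ 40 (mod 42). So 4^{880} ≡ 4^{40} ≡ 35 (mod 43)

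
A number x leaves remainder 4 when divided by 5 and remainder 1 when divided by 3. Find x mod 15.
M = 5 × 3 = 15. M₁ = 3, y₁ ≡ 2 mod 5. M₂ = 5, y₂ ≡ 2 mod 3. x = 4×3×2 + 1×5×2 ≡ 4 mod 15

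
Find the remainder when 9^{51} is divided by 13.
By Fermat: 9^{12} ≡ 1 (mod 13). 51 = 4×12 + 3. So 9^{51} ≡ 9^{3} ≡ 1 (mod 13)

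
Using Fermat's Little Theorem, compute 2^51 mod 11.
By Fermat: 2^{10} ≡ 1 mod 11. 51 = 5×10 + 1. So 2^{51} ≡ 2^{1} ≡ 2 mod 11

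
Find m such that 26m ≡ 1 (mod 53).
Since 53 is prime, by Fermat 26^(-1) ≡ 26^{51} ≡ 51 (mod 53). Verify: 26 × 51 = 1326 ≡ 1 (mod 53)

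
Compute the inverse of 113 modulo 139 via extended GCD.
Extended GCD: 113(16) + 139(-13) = 1. So 113^(-1) ≡ 16 mod 139. Verify: 113 × 16 = 1808 ≡ 1 mod 139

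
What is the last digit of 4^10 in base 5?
Using Fermat: 4^{4} ≡ 1 mod 5. 10 ≡ 2 mod 4. So 4^{10} ≡ 4^{2} ≡ 1 mod 5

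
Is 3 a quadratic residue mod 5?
By Euler's criterion: 3^{2} ≡ 4 (mod 5). Since this equals -1 (≡ 4), 3 is not a QR.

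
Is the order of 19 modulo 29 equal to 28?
Powers of 19 mod 29: 19^1≡19, 19^2≡13, 19^3≡15, 19^4≡24, 19^5≡21, 19^6≡22, 19^7≡12, 19^8≡25, 19^9≡11, 19^10≡6, 19^11≡27, 19^12≡20, 19^13≡3, 19^14≡28, 19^15≡10, 19^16≡16, 19^17≡14, 19^18≡5, 19^19≡8, 19^20≡7, 19^21≡17, 19^22≡4, 19^23≡18, 19^24≡23, 19^25≡2, 19^26≡9, 19^27≡26, 19^28≡1. First k with 19^k≡1 is k=28. Yes, ord_29(19) = 28.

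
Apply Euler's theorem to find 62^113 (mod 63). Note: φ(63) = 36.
By Euler: 62^{36} ≡ 1 (mod 63) since gcd(62, 63) = 1. 113 = 3×36 + 5. So 62^{113} ≡ 62^{5} ≡ 62 (mod 63)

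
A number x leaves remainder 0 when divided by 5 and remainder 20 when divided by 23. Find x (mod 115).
M = 5 × 23 = 115. M₁ = 23, y₁ ≡ 2 (mod 5). M₂ = 5, y₂ ≡ 14 (mod 23). x = 0×23×2 + 20×5×14 ≡ 20 (mod 115)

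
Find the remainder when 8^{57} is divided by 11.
By Fermat: 8^{10} ≡ 1 mod 11. 57 = 5×10 + 7. So 8^{57} ≡ 8^{7} ≡ 2 mod 11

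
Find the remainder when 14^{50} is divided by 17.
By Fermat: 14^{16} ≡ 1 mod 17. 50 = 3×16 + 2. So 14^{50} ≡ 14^{2} ≡ 9 mod 17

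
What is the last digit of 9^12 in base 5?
Using Fermat: 9^{4} ≡ 1 (mod 5). 12 ≡ 0 (mod 4). So 9^{12} ≡ 9^{0} ≡ 1 (mod 5)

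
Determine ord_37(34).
Powers of 34 mod 37: 34^1≡34, 34^2≡9, 34^3≡10, 34^4≡7, 34^5≡16, 34^6≡26, 34^7≡33, 34^8≡12, 34^9≡1. Order = 9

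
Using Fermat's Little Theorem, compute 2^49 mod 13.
By Fermat: 2^{12} ≡ 1 mod 13. 49 = 4×12 + 1. So 2^{49} ≡ 2^{1} ≡ 2 mod 13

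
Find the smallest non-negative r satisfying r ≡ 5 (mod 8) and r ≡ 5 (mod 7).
M = 8 × 7 = 56. M₁ = 7, y₁ ≡ 7 (mod 8). M₂ = 8, y₂ ≡ 1 (mod 7). r = 5×7×7 + 5×8×1 ≡ 5 (mod 56)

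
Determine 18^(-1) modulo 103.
Since 103 is prime, by Fermat 18^(-1) ≡ 18^{101} ≡ 63 (mod 103). Verify: 18 × 63 = 1134 ≡ 1 (mod 103)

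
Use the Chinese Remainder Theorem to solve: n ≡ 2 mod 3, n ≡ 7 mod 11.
M = 3 × 11 = 33. M₁ = 11, y₁ ≡ 2 mod 3. M₂ = 3, y₂ ≡ 4 mod 11. n = 2×11×2 + 7×3×4 ≡ 29 mod 33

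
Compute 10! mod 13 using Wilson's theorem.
(12)! = (10)! × (11) × (12) ≡ -1 mod 13. So (10)! ≡ -1 × [(12)(11)]^(-1) ≡ 6 mod 13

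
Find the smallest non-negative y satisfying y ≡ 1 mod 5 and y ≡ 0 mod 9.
M = 5 × 9 = 45. M₁ = 9, y₁ ≡ 4 mod 5. M₂ = 5, y₂ ≡ 2 mod 9. y = 1×9×4 + 0×5×2 ≡ 36 mod 45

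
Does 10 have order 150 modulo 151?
10^{75} ≡ 1 mod 151 and 75 < 150, so ord_151(10) = 75 ≠ 150 and 10 is not a primitive root.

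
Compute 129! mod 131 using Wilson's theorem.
(130)! = (129)! × (130) ≡ -1 mod 131. So (129)! ≡ -1 × (130)^(-1) ≡ (-1)×(-1) = 1 mod 131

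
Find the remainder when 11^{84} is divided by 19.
By Fermat: 11^{18} ≡ 1 mod 19. 84 = 4×18 + 12. So 11^{84} ≡ 11^{12} ≡ 1 mod 19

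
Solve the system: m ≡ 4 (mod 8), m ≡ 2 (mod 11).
M = 8 × 11 = 88. M₁ = 11, y₁ ≡ 3 (mod 8). M₂ = 8, y₂ ≡ 7 (mod 11). m = 4×11×3 + 2×8×7 ≡ 68 (mod 88)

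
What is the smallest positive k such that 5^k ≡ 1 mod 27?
Powers of 5 mod 27: 5^1≡5, 5^2≡25, 5^3≡17, 5^4≡4, 5^5≡20, 5^6≡19, 5^7≡14, 5^8≡16, 5^9≡26, 5^10≡22, 5^11≡2, 5^12≡10, 5^13≡23, 5^14≡7, 5^15≡8, 5^16≡13, 5^17≡11, 5^18≡1. ord_27(5) = 18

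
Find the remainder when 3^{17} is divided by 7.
By Fermat: 3^{6} ≡ 1 (mod 7). 17 = 2×6 + 5. So 3^{17} ≡ 3^{5} ≡ 5 (mod 7)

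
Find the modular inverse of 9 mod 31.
Since 31 is prime, by Fermat 9^(-1) ≡ 9^{29} ≡ 7 mod 31. Verify: 9 × 7 = 63 ≡ 1 mod 31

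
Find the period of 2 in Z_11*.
Powers of 2 mod 11: 2^1≡2, 2^2≡4, 2^3≡8, 2^4≡5, 2^5≡10, 2^6≡9, 2^7≡7, 2^8≡3, 2^9≡6, 2^10≡1. So the order of 2 is 10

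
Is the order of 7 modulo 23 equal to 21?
Powers of 7 mod 23: 7^1≡7, 7^2≡3, 7^3≡21, 7^4≡9, 7^5≡17, 7^6≡4, 7^7≡5, 7^8≡12, 7^9≡15, 7^10≡13, 7^11≡22, 7^12≡16, 7^13≡20, 7^14≡2, 7^15≡14, 7^16≡6, 7^17≡19, 7^18≡18, 7^19≡11, 7^20≡8, 7^21≡10, 7^22≡1. 7^21≡10≢1, so ord ≠ 21. No, the actual order is 22.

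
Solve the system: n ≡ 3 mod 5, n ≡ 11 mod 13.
M = 5 × 13 = 65. M₁ = 13, y₁ ≡ 2 mod 5. M₂ = 5, y₂ ≡ 8 mod 13. n = 3×13×2 + 11×5×8 ≡ 63 mod 65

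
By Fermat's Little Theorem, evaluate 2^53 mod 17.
By Fermat: 2^{16} ≡ 1 (mod 17). 53 = 3×16 + 5. So 2^{53} ≡ 2^{5} ≡ 15 (mod 17)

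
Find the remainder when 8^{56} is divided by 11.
By Fermat: 8^{10} ≡ 1 mod 11. 56 = 5×10 + 6. So 8^{56} ≡ 8^{6} ≡ 3 mod 11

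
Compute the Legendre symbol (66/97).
(66/97) = 66^{48} mod 97 = 1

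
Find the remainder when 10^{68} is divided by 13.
By Fermat: 10^{12} ≡ 1 mod 13. 68 = 5×12 + 8. So 10^{68} ≡ 10^{8} ≡ 9 mod 13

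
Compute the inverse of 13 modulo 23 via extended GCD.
Extended GCD: 13(-7) + 23(4) = 1. So 13^(-1) ≡ -7 ≡ 16 mod 23. Verify: 13 × 16 = 208 ≡ 1 mod 23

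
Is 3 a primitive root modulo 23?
3^{11} ≡ 1 (mod 23) and 11 < 22, so ord_23(3) = 11 ≠ 22 and 3 is not a primitive root.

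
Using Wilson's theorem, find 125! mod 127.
(126)! = (125)! × (126) ≡ -1 (mod 127). So (125)! ≡ -1 × (126)^(-1) ≡ (-1)×(-1) = 1 (mod 127)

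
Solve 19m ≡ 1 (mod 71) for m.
Since 71 is prime, by Fermat 19^(-1) ≡ 19^{69} ≡ 15 (mod 71). Verify: 19 × 15 = 285 ≡ 1 (mod 71)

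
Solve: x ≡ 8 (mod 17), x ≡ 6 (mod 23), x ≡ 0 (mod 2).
M = 17 × 23 × 2 = 782. M₁ = 46, y₁ ≡ 10 (mod 17). M₂ = 34, y₂ ≡ 21 (mod 23). M₃ = 391, y₃ ≡ 1 (mod 2). x = 8×46×10 + 6×34×21 + 0×391×1 ≡ 144 (mod 782)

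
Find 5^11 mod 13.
By repeated squaring mod 13: 5^{1}≡5, 5^{2}≡12, 5^{4}≡1, 5^{8}≡1. Then 5^{11} = 5^{8+2+1} ≡ 1 × 12 × 5 ≡ 8 mod 13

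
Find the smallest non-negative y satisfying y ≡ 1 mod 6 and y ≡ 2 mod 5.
M = 6 × 5 = 30. M₁ = 5, y₁ ≡ 5 mod 6. M₂ = 6, y₂ ≡ 1 mod 5. y = 1×5×5 + 2×6×1 ≡ 7 mod 30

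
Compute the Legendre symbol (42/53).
(42/53) = 42^{26} mod 53 = 1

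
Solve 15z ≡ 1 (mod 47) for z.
Since 47 is prime, by Fermat 15^(-1) ≡ 15^{45} ≡ 22 (mod 47). Verify: 15 × 22 = 330 ≡ 1 (mod 47)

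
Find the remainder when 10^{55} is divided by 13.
By Fermat: 10^{12} ≡ 1 (mod 13). 55 = 4×12 + 7. So 10^{55} ≡ 10^{7} ≡ 10 (mod 13)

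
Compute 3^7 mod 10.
By repeated squaring (mod 10): 3^{1}≡3, 3^{2}≡9, 3^{4}≡1. Then 3^{7} = 3^{4+2+1} ≡ 1 × 9 × 3 ≡ 7 (mod 10)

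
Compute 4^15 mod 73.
By repeated squaring (mod 73): 4^{1}≡4, 4^{2}≡16, 4^{4}≡37, 4^{8}≡55. Then 4^{15} = 4^{8+4+2+1} ≡ 55 × 37 × 16 × 4 ≡ 8 (mod 73)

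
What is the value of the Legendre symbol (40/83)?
(40/83) = 40^{41} mod 83 = 1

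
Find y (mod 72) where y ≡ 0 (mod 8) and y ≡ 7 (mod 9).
M = 8 × 9 = 72. M₁ = 9, y₁ ≡ 1 (mod 8). M₂ = 8, y₂ ≡ 8 (mod 9). y = 0×9×1 + 7×8×8 ≡ 16 (mod 72)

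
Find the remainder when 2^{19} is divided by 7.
By Fermat: 2^{6} ≡ 1 (mod 7). 19 = 3×6 + 1. So 2^{19} ≡ 2^{1} ≡ 2 (mod 7)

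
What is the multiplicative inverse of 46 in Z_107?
Since 107 is prime, by Fermat 46^(-1) ≡ 46^{105} ≡ 7 (mod 107). Verify: 46 × 7 = 322 ≡ 1 (mod 107)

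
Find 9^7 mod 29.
By repeated squaring mod 29: 9^{1}≡9, 9^{2}≡23, 9^{4}≡7. Then 9^{7} = 9^{4+2+1} ≡ 7 × 23 × 9 ≡ 28 mod 29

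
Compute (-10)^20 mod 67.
By repeated squaring (mod 67): (-10)^{1}≡57, (-10)^{2}≡33, (-10)^{4}≡17, (-10)^{8}≡21, (-10)^{16}≡39. Then (-10)^{20} = (-10)^{16+4} ≡ 39 × 17 ≡ 60 (mod 67)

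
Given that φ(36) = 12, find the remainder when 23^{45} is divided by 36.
By Euler: 23^{12} ≡ 1 (mod 36) since gcd(23, 36) = 1. 45 = 3×12 + 9. So 23^{45} ≡ 23^{9} ≡ 35 (mod 36)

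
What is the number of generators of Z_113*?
There are φ(113-1) = φ(112) = 48 primitive roots modulo 113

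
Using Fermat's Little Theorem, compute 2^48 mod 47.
By Fermat: 2^{46} ≡ 1 (mod 47). So 2^{48} = 2^{46} · 2^{2} ≡ 2^{2} ≡ 4 (mod 47)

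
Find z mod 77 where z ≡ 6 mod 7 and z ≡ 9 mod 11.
M = 7 × 11 = 77. M₁ = 11, y₁ ≡ 2 mod 7. M₂ = 7, y₂ ≡ 8 mod 11. z = 6×11×2 + 9×7×8 ≡ 20 mod 77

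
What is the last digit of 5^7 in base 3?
Using Fermat: 5^{2} ≡ 1 (mod 3). 7 ≡ 1 (mod 2). So 5^{7} ≡ 5^{1} ≡ 2 (mod 3)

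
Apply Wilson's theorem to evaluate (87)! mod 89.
(88)! = (87)! × (88) ≡ -1 mod 89. So (87)! ≡ -1 × (88)^(-1) ≡ (-1)×(-1) = 1 mod 89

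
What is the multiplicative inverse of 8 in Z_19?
Since 19 is prime, by Fermat 8^(-1) ≡ 8^{17} ≡ 12 mod 19. Verify: 8 × 12 = 96 ≡ 1 mod 19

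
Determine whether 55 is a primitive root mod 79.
55^{3} ≡ 1 (mod 79) and 3 < 78, so ord_79(55) = 3 ≠ 78 and 55 is not a primitive root.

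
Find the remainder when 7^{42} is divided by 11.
By Fermat: 7^{10} ≡ 1 mod 11. 42 = 4×10 + 2. So 7^{42} ≡ 7^{2} ≡ 5 mod 11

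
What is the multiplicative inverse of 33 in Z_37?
Since 37 is prime, by Fermat 33^(-1) ≡ 33^{35} ≡ 9 (mod 37). Verify: 33 × 9 = 297 ≡ 1 (mod 37)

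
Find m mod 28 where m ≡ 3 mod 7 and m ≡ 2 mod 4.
M = 7 × 4 = 28. M₁ = 4, y₁ ≡ 2 mod 7. M₂ = 7, y₂ ≡ 3 mod 4. m = 3×4×2 + 2×7×3 ≡ 10 mod 28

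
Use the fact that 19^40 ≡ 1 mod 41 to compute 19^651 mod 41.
By Fermat: 19^{40} ≡ 1 mod 41. 651 ≡ 11 mod 40. So 19^{651} ≡ 19^{11} ≡ 34 mod 41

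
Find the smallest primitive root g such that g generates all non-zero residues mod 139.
g = 2. Powers: [2, 4, 8, 16, 32, 64, 128, 117, ...] generates all 138 non-zero residues.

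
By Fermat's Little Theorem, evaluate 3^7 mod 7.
By Fermat: 3^{6} ≡ 1 (mod 7). So 3^{7} = 3^{6} · 3^{1} ≡ 3^{1} ≡ 3 (mod 7)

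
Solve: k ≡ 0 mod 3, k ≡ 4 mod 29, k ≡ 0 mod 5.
M = 3 × 29 × 5 = 435. M₁ = 145, y₁ ≡ 1 mod 3. M₂ = 15, y₂ ≡ 2 mod 29. M₃ = 87, y₃ ≡ 3 mod 5. k = 0×145×1 + 4×15×2 + 0×87×3 ≡ 120 mod 435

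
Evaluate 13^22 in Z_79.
By repeated squaring mod 79: 13^{1}≡13, 13^{2}≡11, 13^{4}≡42, 13^{8}≡26, 13^{16}≡44. Then 13^{22} = 13^{16+4+2} ≡ 44 × 42 × 11 ≡ 25 mod 79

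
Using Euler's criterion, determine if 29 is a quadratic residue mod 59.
By Euler's criterion: 29^{29} ≡ 1 mod 59. Since this equals 1, 29 is a QR.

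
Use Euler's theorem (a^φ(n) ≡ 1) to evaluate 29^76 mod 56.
By Euler: 29^{24} ≡ 1 mod 56 since gcd(29, 56) = 1. 76 = 3×24 + 4. So 29^{76} ≡ 29^{4} ≡ 1 mod 56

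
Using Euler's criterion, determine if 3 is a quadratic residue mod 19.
By Euler's criterion: 3^{9} ≡ 18 (mod 19). Since this equals -1 (≡ 18), 3 is not a QR.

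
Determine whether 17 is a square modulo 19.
By Euler's criterion: 17^{9} ≡ 1 mod 19. Since this equals 1, 17 is a QR.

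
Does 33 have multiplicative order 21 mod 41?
Powers of 33 mod 41: 33^1≡33, 33^2≡23, 33^3≡21, 33^4≡37, 33^5≡32, 33^6≡31, 33^7≡39, 33^8≡16, 33^9≡36, 33^10≡40, 33^11≡8, 33^12≡18, 33^13≡20, 33^14≡4, 33^15≡9, 33^16≡10, 33^17≡2, 33^18≡25, 33^19≡5, 33^20≡1. Already 33^20≡1, so the order is 20 < 21. No, the actual order is 20.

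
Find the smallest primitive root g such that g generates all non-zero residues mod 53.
g = 2. Powers: [2, 4, 8, 16, 32, 11, 22, 44, ...] generates all 52 non-zero residues.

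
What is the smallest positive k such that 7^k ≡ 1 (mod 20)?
Powers of 7 mod 20: 7^1≡7, 7^2≡9, 7^3≡3, 7^4≡1. Order = 4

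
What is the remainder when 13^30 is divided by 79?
By repeated squaring (mod 79): 13^{1}≡13, 13^{2}≡11, 13^{4}≡42, 13^{8}≡26, 13^{16}≡44. Then 13^{30} = 13^{16+8+4+2} ≡ 44 × 26 × 42 × 11 ≡ 18 (mod 79)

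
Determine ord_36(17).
Powers of 17 mod 36: 17^1≡17, 17^2≡1. ord_36(17) = 2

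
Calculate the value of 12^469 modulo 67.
Using Fermat: 12^{66} ≡ 1 (mod 67). 469 ≡ 7 (mod 66). So 12^{469} ≡ 12^{7} ≡ 7 (mod 67)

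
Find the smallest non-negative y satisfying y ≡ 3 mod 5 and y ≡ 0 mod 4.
M = 5 × 4 = 20. M₁ = 4, y₁ ≡ 4 mod 5. M₂ = 5, y₂ ≡ 1 mod 4. y = 3×4×4 + 0×5×1 ≡ 8 mod 20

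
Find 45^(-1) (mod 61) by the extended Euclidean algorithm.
Extended GCD: 45(19) + 61(-14) = 1. So 45^(-1) ≡ 19 (mod 61). Verify: 45 × 19 = 855 ≡ 1 (mod 61)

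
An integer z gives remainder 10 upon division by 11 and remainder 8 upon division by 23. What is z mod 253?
M = 11 × 23 = 253. M₁ = 23, y₁ ≡ 1 mod 11. M₂ = 11, y₂ ≡ 21 mod 23. z = 10×23×1 + 8×11×21 ≡ 54 mod 253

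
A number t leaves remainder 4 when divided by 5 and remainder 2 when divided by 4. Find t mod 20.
M = 5 × 4 = 20. M₁ = 4, y₁ ≡ 4 mod 5. M₂ = 5, y₂ ≡ 1 mod 4. t = 4×4×4 + 2×5×1 ≡ 14 mod 20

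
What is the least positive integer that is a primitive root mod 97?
g = 5. For each prime q|96: 5^{48}≡96, 5^{32}≡35, none ≡ 1, so ord_97(5) = 96 and 5 is a primitive root.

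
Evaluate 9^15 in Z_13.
Using Fermat: 9^{12} ≡ 1 mod 13. 15 ≡ 3 mod 12. So 9^{15} ≡ 9^{3} ≡ 1 mod 13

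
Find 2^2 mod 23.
2^{2} = 4 ≡ 4 mod 23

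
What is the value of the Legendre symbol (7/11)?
(7/11) = 7^{5} mod 11 = -1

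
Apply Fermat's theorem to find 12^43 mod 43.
By Fermat: 12^{42} ≡ 1 mod 43. So 12^{43} = 12^{42} · 12^{1} ≡ 12^{1} ≡ 12 mod 43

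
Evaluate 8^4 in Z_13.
8^{4} = 4096 ≡ 1 mod 13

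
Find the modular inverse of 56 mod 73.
Since 73 is prime, by Fermat 56^(-1) ≡ 56^{71} ≡ 30 mod 73. Verify: 56 × 30 = 1680 ≡ 1 mod 73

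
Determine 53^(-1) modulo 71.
Since 71 is prime, by Fermat 53^(-1) ≡ 53^{69} ≡ 67 (mod 71). Verify: 53 × 67 = 3551 ≡ 1 (mod 71)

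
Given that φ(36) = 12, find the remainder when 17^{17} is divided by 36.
By Euler: 17^{12} ≡ 1 mod 36 since gcd(17, 36) = 1. 17 = 1×12 + 5. So 17^{17} ≡ 17^{5} ≡ 17 mod 36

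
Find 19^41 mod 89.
By repeated squaring mod 89: 19^{1}≡19, 19^{2}≡5, 19^{4}≡25, 19^{8}≡2, 19^{16}≡4, 19^{32}≡16. Then 19^{41} = 19^{32+8+1} ≡ 16 × 2 × 19 ≡ 74 mod 89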